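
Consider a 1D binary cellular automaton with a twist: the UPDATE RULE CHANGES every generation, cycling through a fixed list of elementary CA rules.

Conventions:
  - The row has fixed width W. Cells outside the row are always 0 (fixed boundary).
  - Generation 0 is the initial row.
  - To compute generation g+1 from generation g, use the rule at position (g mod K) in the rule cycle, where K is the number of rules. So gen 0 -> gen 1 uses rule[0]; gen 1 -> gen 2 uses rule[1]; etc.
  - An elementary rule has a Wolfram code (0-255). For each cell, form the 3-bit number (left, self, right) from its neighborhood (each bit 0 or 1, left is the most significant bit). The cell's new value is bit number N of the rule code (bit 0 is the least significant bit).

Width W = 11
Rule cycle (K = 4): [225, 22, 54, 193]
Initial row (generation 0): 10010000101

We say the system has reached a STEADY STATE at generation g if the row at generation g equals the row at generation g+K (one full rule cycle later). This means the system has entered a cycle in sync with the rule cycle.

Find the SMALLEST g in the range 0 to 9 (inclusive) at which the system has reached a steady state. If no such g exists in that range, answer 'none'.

Gen 0: 10010000101
Gen 1 (rule 225): 00000110010
Gen 2 (rule 22): 00001001111
Gen 3 (rule 54): 00011110000
Gen 4 (rule 193): 11001110111
Gen 5 (rule 225): 01000111011
Gen 6 (rule 22): 11101000000
Gen 7 (rule 54): 00011100000
Gen 8 (rule 193): 11001101111
Gen 9 (rule 225): 01000110111
Gen 10 (rule 22): 11101000000
Gen 11 (rule 54): 00011100000
Gen 12 (rule 193): 11001101111
Gen 13 (rule 225): 01000110111

Answer: 6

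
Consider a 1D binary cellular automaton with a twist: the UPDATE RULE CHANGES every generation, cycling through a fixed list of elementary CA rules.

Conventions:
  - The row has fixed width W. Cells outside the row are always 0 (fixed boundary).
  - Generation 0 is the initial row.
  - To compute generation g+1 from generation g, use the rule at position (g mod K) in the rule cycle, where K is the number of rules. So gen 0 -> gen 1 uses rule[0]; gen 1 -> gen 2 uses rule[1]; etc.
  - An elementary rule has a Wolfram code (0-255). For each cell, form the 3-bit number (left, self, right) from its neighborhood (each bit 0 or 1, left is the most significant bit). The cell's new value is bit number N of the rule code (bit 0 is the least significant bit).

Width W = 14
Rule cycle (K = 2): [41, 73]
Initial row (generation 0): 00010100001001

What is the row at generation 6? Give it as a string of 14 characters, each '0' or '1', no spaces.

Gen 0: 00010100001001
Gen 1 (rule 41): 11001001100000
Gen 2 (rule 73): 11000001101111
Gen 3 (rule 41): 10011101011000
Gen 4 (rule 73): 00010100011011
Gen 5 (rule 41): 11001001010110
Gen 6 (rule 73): 11000000000110

Answer: 11000000000110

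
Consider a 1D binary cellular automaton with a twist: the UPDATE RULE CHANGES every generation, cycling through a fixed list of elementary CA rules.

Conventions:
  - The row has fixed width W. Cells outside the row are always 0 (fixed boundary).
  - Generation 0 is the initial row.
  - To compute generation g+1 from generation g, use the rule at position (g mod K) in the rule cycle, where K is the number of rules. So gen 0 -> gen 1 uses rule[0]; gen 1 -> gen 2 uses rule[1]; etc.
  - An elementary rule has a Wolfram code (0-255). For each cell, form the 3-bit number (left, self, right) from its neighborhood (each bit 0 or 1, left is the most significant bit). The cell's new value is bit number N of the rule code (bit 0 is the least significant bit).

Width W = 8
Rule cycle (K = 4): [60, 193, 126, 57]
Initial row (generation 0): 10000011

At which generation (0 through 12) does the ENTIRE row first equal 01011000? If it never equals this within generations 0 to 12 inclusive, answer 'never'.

Gen 0: 10000011
Gen 1 (rule 60): 11000010
Gen 2 (rule 193): 01011000
Gen 3 (rule 126): 11111100
Gen 4 (rule 57): 10000011
Gen 5 (rule 60): 11000010
Gen 6 (rule 193): 01011000
Gen 7 (rule 126): 11111100
Gen 8 (rule 57): 10000011
Gen 9 (rule 60): 11000010
Gen 10 (rule 193): 01011000
Gen 11 (rule 126): 11111100
Gen 12 (rule 57): 10000011

Answer: 2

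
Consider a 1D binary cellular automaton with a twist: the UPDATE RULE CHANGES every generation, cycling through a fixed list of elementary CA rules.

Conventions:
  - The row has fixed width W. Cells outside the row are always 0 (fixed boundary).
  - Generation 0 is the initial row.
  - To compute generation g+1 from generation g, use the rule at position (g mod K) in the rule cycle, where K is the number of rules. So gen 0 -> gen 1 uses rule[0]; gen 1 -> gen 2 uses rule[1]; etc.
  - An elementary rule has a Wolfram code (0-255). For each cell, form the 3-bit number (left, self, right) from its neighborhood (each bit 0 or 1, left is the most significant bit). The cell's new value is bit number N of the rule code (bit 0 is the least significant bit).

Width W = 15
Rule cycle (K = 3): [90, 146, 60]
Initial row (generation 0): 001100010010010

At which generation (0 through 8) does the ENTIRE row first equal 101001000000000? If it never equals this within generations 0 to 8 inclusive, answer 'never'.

Answer: 4

Derivation:
Gen 0: 001100010010010
Gen 1 (rule 90): 011110101101101
Gen 2 (rule 146): 101100000000000
Gen 3 (rule 60): 111010000000000
Gen 4 (rule 90): 101001000000000
Gen 5 (rule 146): 000110100000000
Gen 6 (rule 60): 000101110000000
Gen 7 (rule 90): 001001011000000
Gen 8 (rule 146): 010110000100000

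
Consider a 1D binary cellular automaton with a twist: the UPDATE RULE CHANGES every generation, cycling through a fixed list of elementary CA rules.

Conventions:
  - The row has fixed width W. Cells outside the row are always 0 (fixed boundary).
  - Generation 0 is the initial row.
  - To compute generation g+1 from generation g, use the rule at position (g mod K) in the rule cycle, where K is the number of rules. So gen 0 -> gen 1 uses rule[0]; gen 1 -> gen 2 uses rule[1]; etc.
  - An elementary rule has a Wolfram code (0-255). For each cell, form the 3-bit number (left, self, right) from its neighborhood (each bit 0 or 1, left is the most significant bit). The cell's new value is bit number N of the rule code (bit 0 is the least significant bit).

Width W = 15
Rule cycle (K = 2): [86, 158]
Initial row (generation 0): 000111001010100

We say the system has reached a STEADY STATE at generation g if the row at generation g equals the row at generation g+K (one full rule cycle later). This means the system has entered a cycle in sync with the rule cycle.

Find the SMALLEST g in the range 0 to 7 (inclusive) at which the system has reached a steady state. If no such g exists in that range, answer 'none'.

Answer: none

Derivation:
Gen 0: 000111001010100
Gen 1 (rule 86): 001001111010110
Gen 2 (rule 158): 011111110010101
Gen 3 (rule 86): 100000011110101
Gen 4 (rule 158): 110000111100101
Gen 5 (rule 86): 011001000111101
Gen 6 (rule 158): 110111101111001
Gen 7 (rule 86): 010000100001111
Gen 8 (rule 158): 111001110011110
Gen 9 (rule 86): 001110011100011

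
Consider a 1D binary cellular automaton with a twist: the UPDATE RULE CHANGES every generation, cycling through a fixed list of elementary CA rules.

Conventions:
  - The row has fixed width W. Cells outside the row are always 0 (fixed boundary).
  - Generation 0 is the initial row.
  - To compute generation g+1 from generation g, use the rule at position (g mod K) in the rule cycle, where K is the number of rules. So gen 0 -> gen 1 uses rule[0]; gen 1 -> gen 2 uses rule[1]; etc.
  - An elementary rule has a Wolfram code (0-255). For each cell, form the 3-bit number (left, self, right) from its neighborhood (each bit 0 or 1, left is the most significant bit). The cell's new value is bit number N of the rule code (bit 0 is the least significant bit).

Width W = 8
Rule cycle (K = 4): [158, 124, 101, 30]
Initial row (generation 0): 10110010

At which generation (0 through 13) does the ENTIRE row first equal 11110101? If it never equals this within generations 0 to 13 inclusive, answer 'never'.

Answer: never

Derivation:
Gen 0: 10110010
Gen 1 (rule 158): 10101111
Gen 2 (rule 124): 11111001
Gen 3 (rule 101): 00001001
Gen 4 (rule 30): 00011111
Gen 5 (rule 158): 00111110
Gen 6 (rule 124): 00100011
Gen 7 (rule 101): 10101001
Gen 8 (rule 30): 10101111
Gen 9 (rule 158): 10101110
Gen 10 (rule 124): 11111011
Gen 11 (rule 101): 00001101
Gen 12 (rule 30): 00011001
Gen 13 (rule 158): 00110111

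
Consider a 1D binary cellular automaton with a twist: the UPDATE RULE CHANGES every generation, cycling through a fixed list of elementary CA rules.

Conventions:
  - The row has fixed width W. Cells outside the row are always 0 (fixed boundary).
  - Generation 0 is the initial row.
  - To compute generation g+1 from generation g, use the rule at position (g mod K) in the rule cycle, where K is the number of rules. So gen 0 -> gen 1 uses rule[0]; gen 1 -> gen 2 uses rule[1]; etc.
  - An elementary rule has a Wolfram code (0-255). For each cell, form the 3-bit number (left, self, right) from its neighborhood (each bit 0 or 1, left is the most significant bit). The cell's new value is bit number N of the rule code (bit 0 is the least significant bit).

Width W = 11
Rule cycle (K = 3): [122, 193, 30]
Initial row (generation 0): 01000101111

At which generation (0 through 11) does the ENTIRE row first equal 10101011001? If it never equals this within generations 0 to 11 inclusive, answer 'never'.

Answer: 1

Derivation:
Gen 0: 01000101111
Gen 1 (rule 122): 10101011001
Gen 2 (rule 193): 00000001000
Gen 3 (rule 30): 00000011100
Gen 4 (rule 122): 00000110110
Gen 5 (rule 193): 11110010010
Gen 6 (rule 30): 10001111111
Gen 7 (rule 122): 01011000001
Gen 8 (rule 193): 00001011100
Gen 9 (rule 30): 00011010010
Gen 10 (rule 122): 00111101101
Gen 11 (rule 193): 10011100100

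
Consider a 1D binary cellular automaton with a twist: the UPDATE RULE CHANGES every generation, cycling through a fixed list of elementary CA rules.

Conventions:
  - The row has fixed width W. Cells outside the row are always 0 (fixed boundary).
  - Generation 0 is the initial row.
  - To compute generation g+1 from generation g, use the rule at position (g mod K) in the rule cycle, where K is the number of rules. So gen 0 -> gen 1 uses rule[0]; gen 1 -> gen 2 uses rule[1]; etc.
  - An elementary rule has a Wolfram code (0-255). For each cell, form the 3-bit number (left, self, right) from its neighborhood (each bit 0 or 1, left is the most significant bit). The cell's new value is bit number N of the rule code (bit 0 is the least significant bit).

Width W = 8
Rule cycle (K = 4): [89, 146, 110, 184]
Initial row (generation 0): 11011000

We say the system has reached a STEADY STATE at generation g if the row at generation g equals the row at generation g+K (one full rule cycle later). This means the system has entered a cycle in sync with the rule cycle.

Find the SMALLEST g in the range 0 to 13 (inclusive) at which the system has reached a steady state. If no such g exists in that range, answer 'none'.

Gen 0: 11011000
Gen 1 (rule 89): 11011111
Gen 2 (rule 146): 00001110
Gen 3 (rule 110): 00011010
Gen 4 (rule 184): 00010101
Gen 5 (rule 89): 11000000
Gen 6 (rule 146): 00100000
Gen 7 (rule 110): 01100000
Gen 8 (rule 184): 01010000
Gen 9 (rule 89): 00001111
Gen 10 (rule 146): 00010110
Gen 11 (rule 110): 00111110
Gen 12 (rule 184): 00111101
Gen 13 (rule 89): 10100100
Gen 14 (rule 146): 00011010
Gen 15 (rule 110): 00111110
Gen 16 (rule 184): 00111101
Gen 17 (rule 89): 10100100

Answer: 11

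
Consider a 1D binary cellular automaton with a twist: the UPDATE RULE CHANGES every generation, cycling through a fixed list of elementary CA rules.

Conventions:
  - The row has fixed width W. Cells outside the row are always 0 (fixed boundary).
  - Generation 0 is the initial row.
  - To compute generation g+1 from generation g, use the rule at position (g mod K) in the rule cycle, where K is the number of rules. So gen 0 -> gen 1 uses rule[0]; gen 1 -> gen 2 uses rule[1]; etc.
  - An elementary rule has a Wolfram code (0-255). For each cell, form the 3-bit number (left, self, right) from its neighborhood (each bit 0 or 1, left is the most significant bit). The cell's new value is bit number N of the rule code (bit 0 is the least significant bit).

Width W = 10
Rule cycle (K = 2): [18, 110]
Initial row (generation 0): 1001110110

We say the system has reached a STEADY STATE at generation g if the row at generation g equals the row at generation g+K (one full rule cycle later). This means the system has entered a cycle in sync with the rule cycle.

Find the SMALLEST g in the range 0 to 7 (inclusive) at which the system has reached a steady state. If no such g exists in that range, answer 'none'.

Gen 0: 1001110110
Gen 1 (rule 18): 0110000001
Gen 2 (rule 110): 1110000011
Gen 3 (rule 18): 0001000100
Gen 4 (rule 110): 0011001100
Gen 5 (rule 18): 0100110010
Gen 6 (rule 110): 1101110110
Gen 7 (rule 18): 0000000001
Gen 8 (rule 110): 0000000011
Gen 9 (rule 18): 0000000100

Answer: none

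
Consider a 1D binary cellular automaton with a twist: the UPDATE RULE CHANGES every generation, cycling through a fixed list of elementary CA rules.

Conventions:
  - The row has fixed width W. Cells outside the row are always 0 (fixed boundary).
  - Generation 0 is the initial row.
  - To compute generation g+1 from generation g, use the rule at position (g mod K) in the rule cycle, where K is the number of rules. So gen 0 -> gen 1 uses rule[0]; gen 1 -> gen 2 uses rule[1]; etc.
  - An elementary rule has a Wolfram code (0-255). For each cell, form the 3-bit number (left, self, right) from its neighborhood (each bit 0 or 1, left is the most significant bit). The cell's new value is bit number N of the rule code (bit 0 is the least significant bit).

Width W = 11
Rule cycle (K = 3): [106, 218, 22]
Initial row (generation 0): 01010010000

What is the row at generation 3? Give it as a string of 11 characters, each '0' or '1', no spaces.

Gen 0: 01010010000
Gen 1 (rule 106): 10100100000
Gen 2 (rule 218): 00011010000
Gen 3 (rule 22): 00100011000

Answer: 00100011000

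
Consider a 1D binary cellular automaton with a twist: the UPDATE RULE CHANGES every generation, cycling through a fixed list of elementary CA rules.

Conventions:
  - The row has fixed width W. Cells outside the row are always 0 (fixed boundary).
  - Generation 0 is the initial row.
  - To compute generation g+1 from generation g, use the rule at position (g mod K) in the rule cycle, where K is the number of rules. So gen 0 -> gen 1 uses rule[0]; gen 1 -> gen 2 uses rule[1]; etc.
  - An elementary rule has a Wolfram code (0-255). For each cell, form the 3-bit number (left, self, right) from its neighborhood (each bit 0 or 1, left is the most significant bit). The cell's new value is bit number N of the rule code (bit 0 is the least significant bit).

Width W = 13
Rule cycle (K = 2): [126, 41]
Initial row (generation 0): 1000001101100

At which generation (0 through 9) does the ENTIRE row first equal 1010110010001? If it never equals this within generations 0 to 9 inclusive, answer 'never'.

Gen 0: 1000001101100
Gen 1 (rule 126): 1100011111110
Gen 2 (rule 41): 1001010000000
Gen 3 (rule 126): 1111111000000
Gen 4 (rule 41): 1000000011111
Gen 5 (rule 126): 1100000110001
Gen 6 (rule 41): 1001110100100
Gen 7 (rule 126): 1111011111110
Gen 8 (rule 41): 1000110000000
Gen 9 (rule 126): 1101111000000

Answer: never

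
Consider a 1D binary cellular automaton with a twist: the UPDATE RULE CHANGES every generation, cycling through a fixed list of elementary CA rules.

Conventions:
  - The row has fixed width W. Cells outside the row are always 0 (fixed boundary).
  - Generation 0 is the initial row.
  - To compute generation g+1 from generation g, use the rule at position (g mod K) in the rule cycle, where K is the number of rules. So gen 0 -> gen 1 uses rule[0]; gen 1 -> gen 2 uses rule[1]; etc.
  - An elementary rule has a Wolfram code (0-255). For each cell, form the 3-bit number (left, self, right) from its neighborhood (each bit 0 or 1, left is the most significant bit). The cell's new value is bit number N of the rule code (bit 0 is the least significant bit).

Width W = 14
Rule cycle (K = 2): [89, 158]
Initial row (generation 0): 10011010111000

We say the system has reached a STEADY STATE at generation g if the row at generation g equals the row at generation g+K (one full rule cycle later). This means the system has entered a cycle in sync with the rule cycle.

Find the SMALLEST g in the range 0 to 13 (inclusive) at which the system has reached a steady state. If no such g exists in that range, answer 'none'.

Answer: none

Derivation:
Gen 0: 10011010111000
Gen 1 (rule 89): 01011000101111
Gen 2 (rule 158): 11010101101110
Gen 3 (rule 89): 11000001101011
Gen 4 (rule 158): 10100011001010
Gen 5 (rule 89): 00011011100001
Gen 6 (rule 158): 00110011010011
Gen 7 (rule 89): 10111011001011
Gen 8 (rule 158): 10110010111010
Gen 9 (rule 89): 00111000101001
Gen 10 (rule 158): 01110101101111
Gen 11 (rule 89): 01010001101001
Gen 12 (rule 158): 11011011001111
Gen 13 (rule 89): 11011011101001
Gen 14 (rule 158): 10010011001111
Gen 15 (rule 89): 01001011101001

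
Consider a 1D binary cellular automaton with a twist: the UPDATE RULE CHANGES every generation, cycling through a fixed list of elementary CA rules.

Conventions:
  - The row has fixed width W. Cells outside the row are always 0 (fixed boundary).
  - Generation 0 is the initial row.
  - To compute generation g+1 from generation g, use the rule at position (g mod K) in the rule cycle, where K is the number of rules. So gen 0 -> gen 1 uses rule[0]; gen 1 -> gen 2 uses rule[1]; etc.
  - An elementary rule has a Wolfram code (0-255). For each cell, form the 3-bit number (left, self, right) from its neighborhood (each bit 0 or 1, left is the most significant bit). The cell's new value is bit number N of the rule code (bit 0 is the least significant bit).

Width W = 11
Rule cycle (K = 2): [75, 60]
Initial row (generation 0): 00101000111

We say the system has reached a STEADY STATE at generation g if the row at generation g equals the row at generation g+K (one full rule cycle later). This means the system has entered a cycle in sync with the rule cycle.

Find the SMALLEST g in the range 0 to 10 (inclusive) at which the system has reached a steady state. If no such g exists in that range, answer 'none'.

Answer: none

Derivation:
Gen 0: 00101000111
Gen 1 (rule 75): 11000011101
Gen 2 (rule 60): 10100010011
Gen 3 (rule 75): 00001100111
Gen 4 (rule 60): 00001010100
Gen 5 (rule 75): 11110000001
Gen 6 (rule 60): 10001000001
Gen 7 (rule 75): 00110011110
Gen 8 (rule 60): 00101010001
Gen 9 (rule 75): 11000000110
Gen 10 (rule 60): 10100000101
Gen 11 (rule 75): 00001111000
Gen 12 (rule 60): 00001000100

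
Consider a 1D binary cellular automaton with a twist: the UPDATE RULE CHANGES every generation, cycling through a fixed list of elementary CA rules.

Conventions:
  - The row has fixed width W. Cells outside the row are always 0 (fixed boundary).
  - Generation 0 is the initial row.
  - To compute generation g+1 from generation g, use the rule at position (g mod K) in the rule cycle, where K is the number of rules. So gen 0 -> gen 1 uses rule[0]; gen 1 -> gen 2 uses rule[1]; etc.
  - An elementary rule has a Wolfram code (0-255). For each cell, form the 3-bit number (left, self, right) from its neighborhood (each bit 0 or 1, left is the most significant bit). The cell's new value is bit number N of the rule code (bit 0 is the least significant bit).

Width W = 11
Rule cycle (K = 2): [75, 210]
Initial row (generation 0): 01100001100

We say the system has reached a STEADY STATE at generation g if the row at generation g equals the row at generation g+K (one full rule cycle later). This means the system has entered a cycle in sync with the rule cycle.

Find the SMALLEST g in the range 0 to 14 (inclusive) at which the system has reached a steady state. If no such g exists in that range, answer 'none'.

Answer: 11

Derivation:
Gen 0: 01100001100
Gen 1 (rule 75): 11101111101
Gen 2 (rule 210): 01100111100
Gen 3 (rule 75): 11101100101
Gen 4 (rule 210): 01100111000
Gen 5 (rule 75): 11101101011
Gen 6 (rule 210): 01100100001
Gen 7 (rule 75): 11101001110
Gen 8 (rule 210): 01100110111
Gen 9 (rule 75): 11101110101
Gen 10 (rule 210): 01100110000
Gen 11 (rule 75): 11101110111
Gen 12 (rule 210): 01100110011
Gen 13 (rule 75): 11101110111
Gen 14 (rule 210): 01100110011
Gen 15 (rule 75): 11101110111
Gen 16 (rule 210): 01100110011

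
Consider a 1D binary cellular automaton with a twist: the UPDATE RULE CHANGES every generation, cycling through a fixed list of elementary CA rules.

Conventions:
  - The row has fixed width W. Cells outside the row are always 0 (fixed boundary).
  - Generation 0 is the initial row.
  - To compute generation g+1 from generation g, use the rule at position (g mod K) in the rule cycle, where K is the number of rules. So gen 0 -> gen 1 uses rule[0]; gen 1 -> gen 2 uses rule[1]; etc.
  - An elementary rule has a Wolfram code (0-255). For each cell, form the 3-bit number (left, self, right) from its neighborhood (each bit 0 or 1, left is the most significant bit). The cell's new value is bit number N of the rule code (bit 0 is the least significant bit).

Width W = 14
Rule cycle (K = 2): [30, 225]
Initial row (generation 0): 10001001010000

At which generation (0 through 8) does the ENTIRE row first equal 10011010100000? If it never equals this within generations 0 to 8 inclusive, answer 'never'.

Gen 0: 10001001010000
Gen 1 (rule 30): 11011111011000
Gen 2 (rule 225): 01101111101011
Gen 3 (rule 30): 11001000001010
Gen 4 (rule 225): 01000011100100
Gen 5 (rule 30): 11100110011110
Gen 6 (rule 225): 01100010001110
Gen 7 (rule 30): 11010111011001
Gen 8 (rule 225): 01101011101000

Answer: never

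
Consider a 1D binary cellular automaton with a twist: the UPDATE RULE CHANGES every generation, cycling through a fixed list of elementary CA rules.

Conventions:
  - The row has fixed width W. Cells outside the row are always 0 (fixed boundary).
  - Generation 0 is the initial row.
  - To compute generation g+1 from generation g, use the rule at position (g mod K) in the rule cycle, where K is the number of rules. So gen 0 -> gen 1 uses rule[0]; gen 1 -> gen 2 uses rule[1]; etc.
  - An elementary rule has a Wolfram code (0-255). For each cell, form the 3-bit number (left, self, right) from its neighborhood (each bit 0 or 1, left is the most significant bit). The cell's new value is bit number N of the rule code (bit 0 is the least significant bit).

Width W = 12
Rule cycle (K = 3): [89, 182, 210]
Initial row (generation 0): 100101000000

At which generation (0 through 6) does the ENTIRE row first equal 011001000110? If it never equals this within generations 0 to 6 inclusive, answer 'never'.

Answer: never

Derivation:
Gen 0: 100101000000
Gen 1 (rule 89): 010000111111
Gen 2 (rule 182): 111001011110
Gen 3 (rule 210): 011110001111
Gen 4 (rule 89): 010011101001
Gen 5 (rule 182): 111101011111
Gen 6 (rule 210): 011100001111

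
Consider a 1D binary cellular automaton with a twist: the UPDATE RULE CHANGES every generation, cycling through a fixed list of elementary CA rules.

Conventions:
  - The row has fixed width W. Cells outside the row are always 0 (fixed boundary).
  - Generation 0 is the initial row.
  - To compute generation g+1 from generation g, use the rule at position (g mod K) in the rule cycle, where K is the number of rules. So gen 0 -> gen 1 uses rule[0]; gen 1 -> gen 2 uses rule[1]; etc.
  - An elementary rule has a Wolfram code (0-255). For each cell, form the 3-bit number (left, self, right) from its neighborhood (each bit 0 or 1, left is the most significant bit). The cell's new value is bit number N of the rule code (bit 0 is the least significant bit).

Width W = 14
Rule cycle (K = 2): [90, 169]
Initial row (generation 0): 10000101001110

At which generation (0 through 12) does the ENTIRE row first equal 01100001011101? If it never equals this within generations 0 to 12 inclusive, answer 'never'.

Gen 0: 10000101001110
Gen 1 (rule 90): 01001000111011
Gen 2 (rule 169): 00000010110110
Gen 3 (rule 90): 00000100110111
Gen 4 (rule 169): 11110000101110
Gen 5 (rule 90): 10011001001011
Gen 6 (rule 169): 00010000000110
Gen 7 (rule 90): 00101000001111
Gen 8 (rule 169): 10010011101110
Gen 9 (rule 90): 01101110101011
Gen 10 (rule 169): 01011101010110
Gen 11 (rule 90): 10010100000111
Gen 12 (rule 169): 00001001110110

Answer: never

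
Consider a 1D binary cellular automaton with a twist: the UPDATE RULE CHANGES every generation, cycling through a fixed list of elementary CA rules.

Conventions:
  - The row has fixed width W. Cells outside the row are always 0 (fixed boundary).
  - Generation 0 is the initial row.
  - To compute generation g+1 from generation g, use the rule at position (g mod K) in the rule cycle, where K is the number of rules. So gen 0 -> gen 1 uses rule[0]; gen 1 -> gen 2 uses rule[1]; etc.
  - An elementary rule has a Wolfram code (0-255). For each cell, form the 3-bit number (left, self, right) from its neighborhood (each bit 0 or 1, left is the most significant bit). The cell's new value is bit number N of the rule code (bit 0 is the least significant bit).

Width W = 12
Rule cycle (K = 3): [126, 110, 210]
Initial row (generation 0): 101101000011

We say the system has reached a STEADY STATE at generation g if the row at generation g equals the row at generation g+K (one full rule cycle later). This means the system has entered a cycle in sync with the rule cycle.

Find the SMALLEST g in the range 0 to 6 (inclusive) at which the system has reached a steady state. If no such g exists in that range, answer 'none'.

Gen 0: 101101000011
Gen 1 (rule 126): 111111100111
Gen 2 (rule 110): 100000101101
Gen 3 (rule 210): 010001000100
Gen 4 (rule 126): 111011101110
Gen 5 (rule 110): 101110111010
Gen 6 (rule 210): 000110011001
Gen 7 (rule 126): 001111111111
Gen 8 (rule 110): 011000000001
Gen 9 (rule 210): 101100000010

Answer: none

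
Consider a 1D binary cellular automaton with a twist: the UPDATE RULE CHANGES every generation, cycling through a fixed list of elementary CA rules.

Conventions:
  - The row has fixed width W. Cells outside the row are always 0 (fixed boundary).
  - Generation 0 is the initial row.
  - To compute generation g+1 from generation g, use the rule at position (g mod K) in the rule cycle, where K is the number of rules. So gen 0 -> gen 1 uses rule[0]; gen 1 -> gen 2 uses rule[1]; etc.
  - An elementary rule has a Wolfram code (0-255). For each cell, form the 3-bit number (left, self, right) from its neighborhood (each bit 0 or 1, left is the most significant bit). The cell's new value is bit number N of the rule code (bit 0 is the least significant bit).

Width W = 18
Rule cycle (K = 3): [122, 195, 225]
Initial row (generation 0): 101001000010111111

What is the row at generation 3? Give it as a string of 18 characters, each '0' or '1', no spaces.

Answer: 001000100010010110

Derivation:
Gen 0: 101001000010111111
Gen 1 (rule 122): 010110100101100001
Gen 2 (rule 195): 100010001000101110
Gen 3 (rule 225): 001000100010010110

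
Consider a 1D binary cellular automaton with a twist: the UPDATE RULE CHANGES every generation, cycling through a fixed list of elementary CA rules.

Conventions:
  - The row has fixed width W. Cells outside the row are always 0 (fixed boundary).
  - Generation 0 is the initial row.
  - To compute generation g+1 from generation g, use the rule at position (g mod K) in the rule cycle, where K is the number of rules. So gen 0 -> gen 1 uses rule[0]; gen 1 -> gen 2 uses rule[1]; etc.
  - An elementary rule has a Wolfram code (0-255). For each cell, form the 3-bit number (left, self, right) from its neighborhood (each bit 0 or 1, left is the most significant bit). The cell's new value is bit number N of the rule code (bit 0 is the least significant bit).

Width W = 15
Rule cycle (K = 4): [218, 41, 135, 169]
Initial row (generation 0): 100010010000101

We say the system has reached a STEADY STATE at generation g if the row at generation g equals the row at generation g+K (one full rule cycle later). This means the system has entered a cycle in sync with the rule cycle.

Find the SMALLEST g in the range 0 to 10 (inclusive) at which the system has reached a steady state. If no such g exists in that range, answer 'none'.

Answer: 6

Derivation:
Gen 0: 100010010000101
Gen 1 (rule 218): 010101101001000
Gen 2 (rule 41): 001011010000011
Gen 3 (rule 135): 111000010111100
Gen 4 (rule 169): 110011001111001
Gen 5 (rule 218): 111111111111110
Gen 6 (rule 41): 100000000000000
Gen 7 (rule 135): 101111111111111
Gen 8 (rule 169): 011111111111110
Gen 9 (rule 218): 111111111111111
Gen 10 (rule 41): 100000000000000
Gen 11 (rule 135): 101111111111111
Gen 12 (rule 169): 011111111111110
Gen 13 (rule 218): 111111111111111
Gen 14 (rule 41): 100000000000000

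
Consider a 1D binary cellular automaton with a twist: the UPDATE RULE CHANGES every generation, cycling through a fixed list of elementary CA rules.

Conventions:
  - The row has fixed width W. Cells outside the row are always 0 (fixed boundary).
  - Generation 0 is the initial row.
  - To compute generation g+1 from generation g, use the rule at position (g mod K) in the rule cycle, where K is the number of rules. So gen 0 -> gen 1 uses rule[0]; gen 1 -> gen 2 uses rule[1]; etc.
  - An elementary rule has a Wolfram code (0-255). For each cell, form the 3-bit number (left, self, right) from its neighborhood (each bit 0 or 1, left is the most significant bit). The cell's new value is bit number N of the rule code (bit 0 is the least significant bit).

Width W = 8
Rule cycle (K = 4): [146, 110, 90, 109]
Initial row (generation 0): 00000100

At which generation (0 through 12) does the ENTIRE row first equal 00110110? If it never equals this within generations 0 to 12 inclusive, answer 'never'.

Answer: 7

Derivation:
Gen 0: 00000100
Gen 1 (rule 146): 00001010
Gen 2 (rule 110): 00011110
Gen 3 (rule 90): 00110011
Gen 4 (rule 109): 10110011
Gen 5 (rule 146): 00001100
Gen 6 (rule 110): 00011100
Gen 7 (rule 90): 00110110
Gen 8 (rule 109): 10111110
Gen 9 (rule 146): 00011101
Gen 10 (rule 110): 00110111
Gen 11 (rule 90): 01110101
Gen 12 (rule 109): 01011111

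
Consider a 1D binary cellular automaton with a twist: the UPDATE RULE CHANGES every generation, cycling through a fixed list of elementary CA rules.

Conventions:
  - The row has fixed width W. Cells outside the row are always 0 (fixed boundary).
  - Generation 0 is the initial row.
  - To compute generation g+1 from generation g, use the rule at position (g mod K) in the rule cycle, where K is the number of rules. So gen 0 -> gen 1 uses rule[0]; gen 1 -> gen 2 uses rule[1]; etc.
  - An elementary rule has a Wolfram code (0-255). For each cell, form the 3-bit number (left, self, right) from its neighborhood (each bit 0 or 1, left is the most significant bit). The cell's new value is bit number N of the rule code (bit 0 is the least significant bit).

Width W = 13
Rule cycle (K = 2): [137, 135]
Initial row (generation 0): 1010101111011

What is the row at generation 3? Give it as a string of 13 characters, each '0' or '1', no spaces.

Answer: 1111100000100

Derivation:
Gen 0: 1010101111011
Gen 1 (rule 137): 0000001110010
Gen 2 (rule 135): 1111110100110
Gen 3 (rule 137): 1111100000100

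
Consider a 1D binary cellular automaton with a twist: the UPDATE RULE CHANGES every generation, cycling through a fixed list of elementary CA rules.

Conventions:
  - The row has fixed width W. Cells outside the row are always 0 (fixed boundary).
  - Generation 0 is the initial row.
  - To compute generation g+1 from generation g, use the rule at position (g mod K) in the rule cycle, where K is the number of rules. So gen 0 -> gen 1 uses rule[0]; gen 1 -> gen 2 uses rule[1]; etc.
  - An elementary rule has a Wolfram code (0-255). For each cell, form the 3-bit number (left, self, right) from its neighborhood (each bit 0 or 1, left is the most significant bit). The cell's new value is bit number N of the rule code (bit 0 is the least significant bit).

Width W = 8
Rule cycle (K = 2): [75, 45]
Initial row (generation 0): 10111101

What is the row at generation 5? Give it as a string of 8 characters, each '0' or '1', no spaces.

Gen 0: 10111101
Gen 1 (rule 75): 00100100
Gen 2 (rule 45): 10100101
Gen 3 (rule 75): 00001000
Gen 4 (rule 45): 11101011
Gen 5 (rule 75): 10100011

Answer: 10100011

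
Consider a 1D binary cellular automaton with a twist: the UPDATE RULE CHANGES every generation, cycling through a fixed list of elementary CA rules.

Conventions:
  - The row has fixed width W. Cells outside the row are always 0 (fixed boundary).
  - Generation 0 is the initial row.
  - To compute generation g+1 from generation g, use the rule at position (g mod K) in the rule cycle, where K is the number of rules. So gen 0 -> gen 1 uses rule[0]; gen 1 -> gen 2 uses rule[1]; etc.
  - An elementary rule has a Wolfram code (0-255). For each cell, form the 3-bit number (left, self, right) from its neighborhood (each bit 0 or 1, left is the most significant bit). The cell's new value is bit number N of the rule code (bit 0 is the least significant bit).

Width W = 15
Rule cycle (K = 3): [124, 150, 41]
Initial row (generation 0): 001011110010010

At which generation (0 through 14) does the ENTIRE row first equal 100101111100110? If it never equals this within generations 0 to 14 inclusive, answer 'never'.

Answer: never

Derivation:
Gen 0: 001011110010010
Gen 1 (rule 124): 001110011011011
Gen 2 (rule 150): 010101100000000
Gen 3 (rule 41): 001011001111111
Gen 4 (rule 124): 001111101000001
Gen 5 (rule 150): 010111001100011
Gen 6 (rule 41): 001100001001010
Gen 7 (rule 124): 001110001101111
Gen 8 (rule 150): 010101010000110
Gen 9 (rule 41): 001010100110100
Gen 10 (rule 124): 001111110111110
Gen 11 (rule 150): 010111100011101
Gen 12 (rule 41): 001100001010010
Gen 13 (rule 124): 001110001111011
Gen 14 (rule 150): 010101010110000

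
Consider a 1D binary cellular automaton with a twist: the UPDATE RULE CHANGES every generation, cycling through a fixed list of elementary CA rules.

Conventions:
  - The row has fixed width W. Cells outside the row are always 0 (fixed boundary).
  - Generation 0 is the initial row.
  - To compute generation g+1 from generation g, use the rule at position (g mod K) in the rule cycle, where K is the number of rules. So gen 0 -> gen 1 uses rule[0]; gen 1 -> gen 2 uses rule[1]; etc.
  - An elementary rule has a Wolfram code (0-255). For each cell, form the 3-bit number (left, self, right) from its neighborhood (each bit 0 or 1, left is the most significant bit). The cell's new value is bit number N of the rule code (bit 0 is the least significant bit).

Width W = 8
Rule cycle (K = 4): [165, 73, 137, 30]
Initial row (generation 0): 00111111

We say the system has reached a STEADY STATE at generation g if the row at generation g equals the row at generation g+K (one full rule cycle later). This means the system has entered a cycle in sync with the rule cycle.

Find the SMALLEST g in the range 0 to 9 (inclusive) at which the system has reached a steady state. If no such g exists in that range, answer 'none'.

Gen 0: 00111111
Gen 1 (rule 165): 10011110
Gen 2 (rule 73): 00010010
Gen 3 (rule 137): 11000000
Gen 4 (rule 30): 10100000
Gen 5 (rule 165): 11101111
Gen 6 (rule 73): 10101001
Gen 7 (rule 137): 00000000
Gen 8 (rule 30): 00000000
Gen 9 (rule 165): 11111111
Gen 10 (rule 73): 10000001
Gen 11 (rule 137): 00111100
Gen 12 (rule 30): 01100010
Gen 13 (rule 165): 00001010

Answer: none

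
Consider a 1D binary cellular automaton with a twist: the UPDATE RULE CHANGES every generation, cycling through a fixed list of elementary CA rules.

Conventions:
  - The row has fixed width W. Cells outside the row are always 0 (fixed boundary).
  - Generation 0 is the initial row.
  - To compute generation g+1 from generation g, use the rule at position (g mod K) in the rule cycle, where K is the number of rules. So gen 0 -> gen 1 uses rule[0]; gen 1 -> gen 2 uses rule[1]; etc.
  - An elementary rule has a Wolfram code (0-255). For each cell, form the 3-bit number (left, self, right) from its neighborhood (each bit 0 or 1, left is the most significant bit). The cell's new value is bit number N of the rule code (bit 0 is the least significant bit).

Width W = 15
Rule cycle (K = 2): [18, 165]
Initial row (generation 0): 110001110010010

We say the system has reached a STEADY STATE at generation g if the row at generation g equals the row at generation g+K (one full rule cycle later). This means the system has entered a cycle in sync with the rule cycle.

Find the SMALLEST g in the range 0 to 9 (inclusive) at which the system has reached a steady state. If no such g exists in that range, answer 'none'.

Gen 0: 110001110010010
Gen 1 (rule 18): 001010001101101
Gen 2 (rule 165): 101110100010011
Gen 3 (rule 18): 000000010101100
Gen 4 (rule 165): 111111011110001
Gen 5 (rule 18): 000000000001010
Gen 6 (rule 165): 111111111101110
Gen 7 (rule 18): 000000000000001
Gen 8 (rule 165): 111111111111101
Gen 9 (rule 18): 000000000000000
Gen 10 (rule 165): 111111111111111
Gen 11 (rule 18): 000000000000000

Answer: 9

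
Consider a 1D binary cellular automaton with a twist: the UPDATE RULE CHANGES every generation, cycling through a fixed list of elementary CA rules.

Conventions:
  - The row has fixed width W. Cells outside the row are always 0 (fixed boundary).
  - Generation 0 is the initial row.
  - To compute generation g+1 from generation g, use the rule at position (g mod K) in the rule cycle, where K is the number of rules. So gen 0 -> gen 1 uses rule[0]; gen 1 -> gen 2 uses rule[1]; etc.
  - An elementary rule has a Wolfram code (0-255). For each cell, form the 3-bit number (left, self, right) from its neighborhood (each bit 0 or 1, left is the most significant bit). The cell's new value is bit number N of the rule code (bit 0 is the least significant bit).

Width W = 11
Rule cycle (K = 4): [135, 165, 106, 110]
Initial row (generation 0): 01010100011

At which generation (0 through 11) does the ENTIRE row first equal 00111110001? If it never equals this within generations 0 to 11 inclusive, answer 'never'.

Gen 0: 01010100011
Gen 1 (rule 135): 11010101100
Gen 2 (rule 165): 00111110001
Gen 3 (rule 106): 01100010010
Gen 4 (rule 110): 11100110110
Gen 5 (rule 135): 01001000000
Gen 6 (rule 165): 01001011111
Gen 7 (rule 106): 10010110001
Gen 8 (rule 110): 10111110011
Gen 9 (rule 135): 10011100100
Gen 10 (rule 165): 10001000101
Gen 11 (rule 106): 00010001010

Answer: 2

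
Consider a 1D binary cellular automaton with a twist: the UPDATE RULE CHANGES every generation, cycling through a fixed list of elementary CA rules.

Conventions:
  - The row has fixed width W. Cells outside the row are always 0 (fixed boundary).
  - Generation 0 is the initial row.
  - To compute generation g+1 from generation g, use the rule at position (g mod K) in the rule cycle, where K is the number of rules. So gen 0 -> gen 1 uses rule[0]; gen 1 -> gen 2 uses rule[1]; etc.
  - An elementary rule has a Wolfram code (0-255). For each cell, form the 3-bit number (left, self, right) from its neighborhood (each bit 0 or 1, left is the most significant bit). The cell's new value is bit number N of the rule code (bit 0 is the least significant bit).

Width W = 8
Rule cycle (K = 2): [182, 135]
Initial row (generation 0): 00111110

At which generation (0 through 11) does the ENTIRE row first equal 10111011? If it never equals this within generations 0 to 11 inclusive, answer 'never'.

Gen 0: 00111110
Gen 1 (rule 182): 01011101
Gen 2 (rule 135): 11001001
Gen 3 (rule 182): 00111111
Gen 4 (rule 135): 11011110
Gen 5 (rule 182): 00101101
Gen 6 (rule 135): 11100001
Gen 7 (rule 182): 01010011
Gen 8 (rule 135): 11010100
Gen 9 (rule 182): 00111110
Gen 10 (rule 135): 11011100
Gen 11 (rule 182): 00101010

Answer: never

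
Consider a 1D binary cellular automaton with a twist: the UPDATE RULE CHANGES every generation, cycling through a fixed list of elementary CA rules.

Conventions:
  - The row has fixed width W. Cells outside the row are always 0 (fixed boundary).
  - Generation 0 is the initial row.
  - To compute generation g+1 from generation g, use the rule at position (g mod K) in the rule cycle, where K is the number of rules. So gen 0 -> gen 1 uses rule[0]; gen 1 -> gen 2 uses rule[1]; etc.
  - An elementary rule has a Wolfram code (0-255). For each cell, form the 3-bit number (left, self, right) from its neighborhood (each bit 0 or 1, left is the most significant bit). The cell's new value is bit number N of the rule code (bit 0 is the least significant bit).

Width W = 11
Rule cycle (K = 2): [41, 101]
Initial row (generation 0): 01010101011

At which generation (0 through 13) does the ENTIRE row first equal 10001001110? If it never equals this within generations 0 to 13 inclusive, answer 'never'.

Gen 0: 01010101011
Gen 1 (rule 41): 00101010110
Gen 2 (rule 101): 10111111010
Gen 3 (rule 41): 01100000100
Gen 4 (rule 101): 00101110101
Gen 5 (rule 41): 10011001010
Gen 6 (rule 101): 10001001110
Gen 7 (rule 41): 00100001000
Gen 8 (rule 101): 10101101011
Gen 9 (rule 41): 01011010110
Gen 10 (rule 101): 01101111010
Gen 11 (rule 41): 01011000100
Gen 12 (rule 101): 01101010101
Gen 13 (rule 41): 01010101010

Answer: 6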